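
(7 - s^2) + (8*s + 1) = -s^2 + 8*s + 8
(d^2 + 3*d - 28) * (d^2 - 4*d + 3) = d^4 - d^3 - 37*d^2 + 121*d - 84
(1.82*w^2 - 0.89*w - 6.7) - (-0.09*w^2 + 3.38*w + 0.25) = 1.91*w^2 - 4.27*w - 6.95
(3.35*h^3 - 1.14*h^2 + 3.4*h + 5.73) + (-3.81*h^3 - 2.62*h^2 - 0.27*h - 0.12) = -0.46*h^3 - 3.76*h^2 + 3.13*h + 5.61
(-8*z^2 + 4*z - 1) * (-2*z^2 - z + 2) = 16*z^4 - 18*z^2 + 9*z - 2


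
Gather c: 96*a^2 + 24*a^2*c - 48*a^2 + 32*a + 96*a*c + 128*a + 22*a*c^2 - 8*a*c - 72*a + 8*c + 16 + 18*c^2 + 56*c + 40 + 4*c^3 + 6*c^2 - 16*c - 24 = 48*a^2 + 88*a + 4*c^3 + c^2*(22*a + 24) + c*(24*a^2 + 88*a + 48) + 32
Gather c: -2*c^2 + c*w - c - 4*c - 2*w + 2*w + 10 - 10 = -2*c^2 + c*(w - 5)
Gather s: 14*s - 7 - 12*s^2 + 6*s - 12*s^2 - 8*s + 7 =-24*s^2 + 12*s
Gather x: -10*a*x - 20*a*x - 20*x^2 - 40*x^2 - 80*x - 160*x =-60*x^2 + x*(-30*a - 240)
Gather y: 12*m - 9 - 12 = 12*m - 21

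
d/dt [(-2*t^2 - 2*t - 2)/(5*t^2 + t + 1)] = 8*t*(t + 2)/(25*t^4 + 10*t^3 + 11*t^2 + 2*t + 1)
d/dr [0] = 0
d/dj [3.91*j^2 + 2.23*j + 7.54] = 7.82*j + 2.23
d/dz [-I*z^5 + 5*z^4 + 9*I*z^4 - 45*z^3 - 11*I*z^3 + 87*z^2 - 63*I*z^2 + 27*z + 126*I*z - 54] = -5*I*z^4 + z^3*(20 + 36*I) + z^2*(-135 - 33*I) + z*(174 - 126*I) + 27 + 126*I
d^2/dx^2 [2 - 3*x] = 0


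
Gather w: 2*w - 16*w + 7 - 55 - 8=-14*w - 56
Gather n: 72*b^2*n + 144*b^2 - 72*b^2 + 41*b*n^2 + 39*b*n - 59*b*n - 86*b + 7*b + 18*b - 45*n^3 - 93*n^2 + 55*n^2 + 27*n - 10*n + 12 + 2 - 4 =72*b^2 - 61*b - 45*n^3 + n^2*(41*b - 38) + n*(72*b^2 - 20*b + 17) + 10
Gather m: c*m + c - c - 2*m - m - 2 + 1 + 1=m*(c - 3)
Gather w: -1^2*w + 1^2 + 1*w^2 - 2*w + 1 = w^2 - 3*w + 2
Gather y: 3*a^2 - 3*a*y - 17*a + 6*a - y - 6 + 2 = 3*a^2 - 11*a + y*(-3*a - 1) - 4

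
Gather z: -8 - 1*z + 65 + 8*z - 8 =7*z + 49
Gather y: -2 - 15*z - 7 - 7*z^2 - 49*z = -7*z^2 - 64*z - 9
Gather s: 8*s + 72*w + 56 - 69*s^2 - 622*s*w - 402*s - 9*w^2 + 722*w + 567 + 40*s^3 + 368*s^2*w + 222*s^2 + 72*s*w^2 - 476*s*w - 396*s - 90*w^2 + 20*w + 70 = 40*s^3 + s^2*(368*w + 153) + s*(72*w^2 - 1098*w - 790) - 99*w^2 + 814*w + 693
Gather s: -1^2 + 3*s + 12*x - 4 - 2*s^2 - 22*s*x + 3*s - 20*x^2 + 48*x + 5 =-2*s^2 + s*(6 - 22*x) - 20*x^2 + 60*x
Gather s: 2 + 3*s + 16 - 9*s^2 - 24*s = -9*s^2 - 21*s + 18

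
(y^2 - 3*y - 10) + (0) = y^2 - 3*y - 10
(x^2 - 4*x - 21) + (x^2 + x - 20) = 2*x^2 - 3*x - 41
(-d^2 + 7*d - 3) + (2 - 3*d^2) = -4*d^2 + 7*d - 1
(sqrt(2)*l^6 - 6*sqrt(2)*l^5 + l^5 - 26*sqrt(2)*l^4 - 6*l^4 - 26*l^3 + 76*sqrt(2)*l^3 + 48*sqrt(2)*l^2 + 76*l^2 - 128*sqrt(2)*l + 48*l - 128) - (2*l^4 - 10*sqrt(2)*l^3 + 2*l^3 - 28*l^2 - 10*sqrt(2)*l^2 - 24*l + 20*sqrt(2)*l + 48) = sqrt(2)*l^6 - 6*sqrt(2)*l^5 + l^5 - 26*sqrt(2)*l^4 - 8*l^4 - 28*l^3 + 86*sqrt(2)*l^3 + 58*sqrt(2)*l^2 + 104*l^2 - 148*sqrt(2)*l + 72*l - 176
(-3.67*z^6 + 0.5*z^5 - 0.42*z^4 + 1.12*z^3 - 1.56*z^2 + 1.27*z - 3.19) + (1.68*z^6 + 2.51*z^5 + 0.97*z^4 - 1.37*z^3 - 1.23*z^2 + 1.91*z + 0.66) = -1.99*z^6 + 3.01*z^5 + 0.55*z^4 - 0.25*z^3 - 2.79*z^2 + 3.18*z - 2.53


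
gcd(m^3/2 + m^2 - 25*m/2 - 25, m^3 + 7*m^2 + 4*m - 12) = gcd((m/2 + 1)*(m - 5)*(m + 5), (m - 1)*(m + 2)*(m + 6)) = m + 2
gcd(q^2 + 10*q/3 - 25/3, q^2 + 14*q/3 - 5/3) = q + 5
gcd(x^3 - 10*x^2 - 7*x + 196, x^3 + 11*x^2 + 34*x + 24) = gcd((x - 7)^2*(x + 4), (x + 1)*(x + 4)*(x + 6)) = x + 4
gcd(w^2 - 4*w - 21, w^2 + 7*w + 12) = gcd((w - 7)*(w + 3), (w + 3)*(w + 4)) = w + 3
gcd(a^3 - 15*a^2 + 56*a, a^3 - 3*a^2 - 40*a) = a^2 - 8*a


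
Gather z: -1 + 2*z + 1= 2*z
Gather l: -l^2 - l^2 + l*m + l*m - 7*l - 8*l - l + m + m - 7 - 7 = -2*l^2 + l*(2*m - 16) + 2*m - 14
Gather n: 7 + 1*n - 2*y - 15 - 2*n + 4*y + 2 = -n + 2*y - 6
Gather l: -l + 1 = 1 - l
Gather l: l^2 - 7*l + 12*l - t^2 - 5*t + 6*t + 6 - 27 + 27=l^2 + 5*l - t^2 + t + 6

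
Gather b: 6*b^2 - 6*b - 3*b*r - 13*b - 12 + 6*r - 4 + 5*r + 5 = 6*b^2 + b*(-3*r - 19) + 11*r - 11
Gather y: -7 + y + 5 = y - 2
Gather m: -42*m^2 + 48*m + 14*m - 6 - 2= -42*m^2 + 62*m - 8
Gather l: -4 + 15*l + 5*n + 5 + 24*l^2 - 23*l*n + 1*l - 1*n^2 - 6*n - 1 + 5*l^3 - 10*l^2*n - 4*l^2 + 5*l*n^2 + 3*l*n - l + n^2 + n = 5*l^3 + l^2*(20 - 10*n) + l*(5*n^2 - 20*n + 15)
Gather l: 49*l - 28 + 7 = 49*l - 21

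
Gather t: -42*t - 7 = -42*t - 7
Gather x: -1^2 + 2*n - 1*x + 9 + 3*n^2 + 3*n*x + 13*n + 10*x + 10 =3*n^2 + 15*n + x*(3*n + 9) + 18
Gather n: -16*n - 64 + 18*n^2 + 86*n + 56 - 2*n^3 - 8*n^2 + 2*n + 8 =-2*n^3 + 10*n^2 + 72*n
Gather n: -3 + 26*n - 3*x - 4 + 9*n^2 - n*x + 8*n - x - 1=9*n^2 + n*(34 - x) - 4*x - 8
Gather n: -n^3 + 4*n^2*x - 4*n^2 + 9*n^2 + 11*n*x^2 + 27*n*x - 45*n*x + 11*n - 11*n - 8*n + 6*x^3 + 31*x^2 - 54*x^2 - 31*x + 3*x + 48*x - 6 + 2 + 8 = -n^3 + n^2*(4*x + 5) + n*(11*x^2 - 18*x - 8) + 6*x^3 - 23*x^2 + 20*x + 4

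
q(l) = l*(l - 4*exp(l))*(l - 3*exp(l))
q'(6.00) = 25254303.39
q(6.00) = 11616896.93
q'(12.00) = 7946545239750.33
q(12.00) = 3814269531595.71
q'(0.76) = 108.60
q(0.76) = 33.49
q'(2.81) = 20368.83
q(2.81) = 8407.10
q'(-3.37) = 32.88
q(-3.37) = -41.05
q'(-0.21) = 6.84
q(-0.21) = -1.92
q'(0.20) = 21.42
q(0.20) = 3.25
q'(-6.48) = 125.66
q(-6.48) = -272.55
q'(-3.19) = 29.32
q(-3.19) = -35.46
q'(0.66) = 81.75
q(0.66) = 24.04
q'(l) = l*(1 - 4*exp(l))*(l - 3*exp(l)) + l*(1 - 3*exp(l))*(l - 4*exp(l)) + (l - 4*exp(l))*(l - 3*exp(l)) = -7*l^2*exp(l) + 3*l^2 + 24*l*exp(2*l) - 14*l*exp(l) + 12*exp(2*l)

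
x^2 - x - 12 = (x - 4)*(x + 3)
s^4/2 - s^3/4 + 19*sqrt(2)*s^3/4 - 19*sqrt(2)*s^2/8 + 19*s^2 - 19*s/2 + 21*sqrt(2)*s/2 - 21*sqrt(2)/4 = (s/2 + sqrt(2)/2)*(s - 1/2)*(s + 3*sqrt(2)/2)*(s + 7*sqrt(2))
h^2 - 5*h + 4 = (h - 4)*(h - 1)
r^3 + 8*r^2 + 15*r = r*(r + 3)*(r + 5)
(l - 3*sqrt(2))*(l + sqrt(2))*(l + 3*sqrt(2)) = l^3 + sqrt(2)*l^2 - 18*l - 18*sqrt(2)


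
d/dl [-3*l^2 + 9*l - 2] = 9 - 6*l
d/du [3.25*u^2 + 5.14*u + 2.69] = 6.5*u + 5.14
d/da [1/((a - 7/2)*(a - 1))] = 2*(9 - 4*a)/(4*a^4 - 36*a^3 + 109*a^2 - 126*a + 49)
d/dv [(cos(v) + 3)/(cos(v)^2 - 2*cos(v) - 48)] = (cos(v)^2 + 6*cos(v) + 42)*sin(v)/(sin(v)^2 + 2*cos(v) + 47)^2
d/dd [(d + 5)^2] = 2*d + 10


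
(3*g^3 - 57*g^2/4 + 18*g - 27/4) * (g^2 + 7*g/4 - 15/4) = 3*g^5 - 9*g^4 - 291*g^3/16 + 1251*g^2/16 - 1269*g/16 + 405/16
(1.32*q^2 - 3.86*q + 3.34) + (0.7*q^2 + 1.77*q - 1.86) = 2.02*q^2 - 2.09*q + 1.48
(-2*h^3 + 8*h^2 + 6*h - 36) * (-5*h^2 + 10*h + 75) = 10*h^5 - 60*h^4 - 100*h^3 + 840*h^2 + 90*h - 2700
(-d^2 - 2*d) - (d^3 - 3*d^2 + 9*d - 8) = -d^3 + 2*d^2 - 11*d + 8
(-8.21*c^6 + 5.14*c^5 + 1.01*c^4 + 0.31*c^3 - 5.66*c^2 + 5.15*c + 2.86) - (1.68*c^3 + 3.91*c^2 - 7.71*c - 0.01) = -8.21*c^6 + 5.14*c^5 + 1.01*c^4 - 1.37*c^3 - 9.57*c^2 + 12.86*c + 2.87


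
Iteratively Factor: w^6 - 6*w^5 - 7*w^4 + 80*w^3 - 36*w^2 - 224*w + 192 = (w - 4)*(w^5 - 2*w^4 - 15*w^3 + 20*w^2 + 44*w - 48) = (w - 4)^2*(w^4 + 2*w^3 - 7*w^2 - 8*w + 12) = (w - 4)^2*(w - 2)*(w^3 + 4*w^2 + w - 6) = (w - 4)^2*(w - 2)*(w + 3)*(w^2 + w - 2) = (w - 4)^2*(w - 2)*(w - 1)*(w + 3)*(w + 2)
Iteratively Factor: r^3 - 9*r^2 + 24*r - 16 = (r - 4)*(r^2 - 5*r + 4) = (r - 4)^2*(r - 1)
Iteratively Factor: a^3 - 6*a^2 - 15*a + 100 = (a - 5)*(a^2 - a - 20) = (a - 5)^2*(a + 4)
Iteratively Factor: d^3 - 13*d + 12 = (d - 3)*(d^2 + 3*d - 4) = (d - 3)*(d + 4)*(d - 1)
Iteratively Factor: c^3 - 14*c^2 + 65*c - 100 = (c - 5)*(c^2 - 9*c + 20) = (c - 5)^2*(c - 4)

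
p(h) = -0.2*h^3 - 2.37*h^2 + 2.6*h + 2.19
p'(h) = -0.6*h^2 - 4.74*h + 2.6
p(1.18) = 1.63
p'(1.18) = -3.83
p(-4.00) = -33.33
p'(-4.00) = 11.96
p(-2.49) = -15.89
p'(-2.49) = 10.68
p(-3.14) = -23.15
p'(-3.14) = 11.57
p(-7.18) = -64.63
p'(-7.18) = 5.70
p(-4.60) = -40.45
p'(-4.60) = 11.71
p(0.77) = 2.70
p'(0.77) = -1.41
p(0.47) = 2.87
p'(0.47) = 0.24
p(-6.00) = -55.53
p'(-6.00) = 9.44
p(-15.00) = 104.94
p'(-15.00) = -61.30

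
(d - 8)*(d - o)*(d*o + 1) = d^3*o - d^2*o^2 - 8*d^2*o + d^2 + 8*d*o^2 - d*o - 8*d + 8*o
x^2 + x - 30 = (x - 5)*(x + 6)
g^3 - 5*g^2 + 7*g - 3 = (g - 3)*(g - 1)^2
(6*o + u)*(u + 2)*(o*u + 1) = 6*o^2*u^2 + 12*o^2*u + o*u^3 + 2*o*u^2 + 6*o*u + 12*o + u^2 + 2*u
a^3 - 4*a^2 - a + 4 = (a - 4)*(a - 1)*(a + 1)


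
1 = 1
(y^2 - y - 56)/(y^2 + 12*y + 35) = (y - 8)/(y + 5)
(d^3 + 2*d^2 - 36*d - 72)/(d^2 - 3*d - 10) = (d^2 - 36)/(d - 5)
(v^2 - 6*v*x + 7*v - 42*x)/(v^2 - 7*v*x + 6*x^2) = (-v - 7)/(-v + x)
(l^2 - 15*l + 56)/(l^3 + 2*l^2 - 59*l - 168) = (l - 7)/(l^2 + 10*l + 21)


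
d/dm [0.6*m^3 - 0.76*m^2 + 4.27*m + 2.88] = 1.8*m^2 - 1.52*m + 4.27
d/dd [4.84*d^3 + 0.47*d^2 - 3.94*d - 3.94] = 14.52*d^2 + 0.94*d - 3.94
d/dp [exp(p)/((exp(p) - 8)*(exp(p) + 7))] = (-exp(2*p) - 56)*exp(p)/(exp(4*p) - 2*exp(3*p) - 111*exp(2*p) + 112*exp(p) + 3136)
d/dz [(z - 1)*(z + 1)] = 2*z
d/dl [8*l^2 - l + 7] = 16*l - 1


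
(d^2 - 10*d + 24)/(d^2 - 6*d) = (d - 4)/d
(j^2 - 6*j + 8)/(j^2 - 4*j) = (j - 2)/j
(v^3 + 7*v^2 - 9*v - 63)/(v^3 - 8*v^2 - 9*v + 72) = (v + 7)/(v - 8)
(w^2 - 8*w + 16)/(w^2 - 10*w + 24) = (w - 4)/(w - 6)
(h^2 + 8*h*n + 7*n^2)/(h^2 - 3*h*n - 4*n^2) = (h + 7*n)/(h - 4*n)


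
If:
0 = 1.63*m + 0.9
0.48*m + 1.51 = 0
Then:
No Solution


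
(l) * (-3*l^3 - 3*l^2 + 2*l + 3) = -3*l^4 - 3*l^3 + 2*l^2 + 3*l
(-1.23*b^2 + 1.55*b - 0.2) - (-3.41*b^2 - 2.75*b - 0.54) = 2.18*b^2 + 4.3*b + 0.34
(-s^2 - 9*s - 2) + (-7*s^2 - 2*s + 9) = -8*s^2 - 11*s + 7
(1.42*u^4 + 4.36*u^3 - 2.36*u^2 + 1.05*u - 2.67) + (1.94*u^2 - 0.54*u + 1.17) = 1.42*u^4 + 4.36*u^3 - 0.42*u^2 + 0.51*u - 1.5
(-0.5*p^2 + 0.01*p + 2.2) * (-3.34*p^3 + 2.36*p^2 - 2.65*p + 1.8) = 1.67*p^5 - 1.2134*p^4 - 5.9994*p^3 + 4.2655*p^2 - 5.812*p + 3.96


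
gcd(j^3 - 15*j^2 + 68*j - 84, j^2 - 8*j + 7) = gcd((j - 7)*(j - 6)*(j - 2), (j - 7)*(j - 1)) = j - 7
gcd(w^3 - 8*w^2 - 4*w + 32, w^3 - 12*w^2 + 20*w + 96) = w^2 - 6*w - 16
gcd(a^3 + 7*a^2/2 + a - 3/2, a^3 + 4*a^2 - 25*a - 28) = a + 1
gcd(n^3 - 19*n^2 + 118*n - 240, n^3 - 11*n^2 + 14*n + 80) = n^2 - 13*n + 40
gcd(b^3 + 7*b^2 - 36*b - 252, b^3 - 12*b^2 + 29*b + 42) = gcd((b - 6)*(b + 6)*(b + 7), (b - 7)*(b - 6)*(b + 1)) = b - 6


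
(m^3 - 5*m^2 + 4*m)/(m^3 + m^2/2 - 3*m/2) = 2*(m - 4)/(2*m + 3)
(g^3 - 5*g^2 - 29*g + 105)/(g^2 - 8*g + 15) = (g^2 - 2*g - 35)/(g - 5)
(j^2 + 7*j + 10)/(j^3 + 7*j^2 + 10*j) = 1/j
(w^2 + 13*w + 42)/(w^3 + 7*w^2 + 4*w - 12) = (w + 7)/(w^2 + w - 2)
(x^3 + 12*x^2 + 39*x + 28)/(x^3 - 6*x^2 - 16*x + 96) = (x^2 + 8*x + 7)/(x^2 - 10*x + 24)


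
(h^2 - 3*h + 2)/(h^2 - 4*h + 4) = (h - 1)/(h - 2)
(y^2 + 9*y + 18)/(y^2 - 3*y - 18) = (y + 6)/(y - 6)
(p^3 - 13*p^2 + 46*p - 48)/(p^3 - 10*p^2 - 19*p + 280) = (p^2 - 5*p + 6)/(p^2 - 2*p - 35)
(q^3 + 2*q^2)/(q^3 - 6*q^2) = (q + 2)/(q - 6)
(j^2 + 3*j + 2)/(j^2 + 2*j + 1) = (j + 2)/(j + 1)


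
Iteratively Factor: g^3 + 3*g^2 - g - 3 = (g + 3)*(g^2 - 1) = (g + 1)*(g + 3)*(g - 1)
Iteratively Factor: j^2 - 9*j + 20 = (j - 4)*(j - 5)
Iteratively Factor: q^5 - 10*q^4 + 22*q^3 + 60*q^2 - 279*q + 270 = (q + 3)*(q^4 - 13*q^3 + 61*q^2 - 123*q + 90) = (q - 5)*(q + 3)*(q^3 - 8*q^2 + 21*q - 18) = (q - 5)*(q - 3)*(q + 3)*(q^2 - 5*q + 6) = (q - 5)*(q - 3)^2*(q + 3)*(q - 2)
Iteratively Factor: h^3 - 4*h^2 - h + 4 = (h + 1)*(h^2 - 5*h + 4) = (h - 4)*(h + 1)*(h - 1)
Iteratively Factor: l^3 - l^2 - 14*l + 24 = (l - 2)*(l^2 + l - 12) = (l - 2)*(l + 4)*(l - 3)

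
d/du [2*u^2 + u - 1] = 4*u + 1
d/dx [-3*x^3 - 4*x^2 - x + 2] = -9*x^2 - 8*x - 1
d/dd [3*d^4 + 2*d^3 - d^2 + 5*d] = 12*d^3 + 6*d^2 - 2*d + 5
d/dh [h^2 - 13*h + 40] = 2*h - 13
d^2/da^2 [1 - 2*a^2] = -4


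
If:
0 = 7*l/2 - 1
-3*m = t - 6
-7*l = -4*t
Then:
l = 2/7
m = 11/6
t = 1/2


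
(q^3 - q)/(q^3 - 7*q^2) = (q^2 - 1)/(q*(q - 7))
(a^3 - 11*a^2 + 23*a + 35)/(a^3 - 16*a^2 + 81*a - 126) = (a^2 - 4*a - 5)/(a^2 - 9*a + 18)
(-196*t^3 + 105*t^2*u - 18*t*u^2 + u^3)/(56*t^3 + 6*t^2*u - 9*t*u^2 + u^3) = (-7*t + u)/(2*t + u)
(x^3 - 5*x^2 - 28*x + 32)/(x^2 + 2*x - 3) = (x^2 - 4*x - 32)/(x + 3)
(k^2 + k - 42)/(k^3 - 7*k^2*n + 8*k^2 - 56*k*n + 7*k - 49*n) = (k - 6)/(k^2 - 7*k*n + k - 7*n)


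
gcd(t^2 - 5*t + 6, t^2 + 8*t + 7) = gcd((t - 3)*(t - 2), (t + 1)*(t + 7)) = 1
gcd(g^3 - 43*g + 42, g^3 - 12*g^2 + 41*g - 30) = g^2 - 7*g + 6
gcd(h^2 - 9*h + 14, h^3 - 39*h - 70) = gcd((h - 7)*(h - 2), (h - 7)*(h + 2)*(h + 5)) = h - 7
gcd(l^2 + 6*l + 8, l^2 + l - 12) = l + 4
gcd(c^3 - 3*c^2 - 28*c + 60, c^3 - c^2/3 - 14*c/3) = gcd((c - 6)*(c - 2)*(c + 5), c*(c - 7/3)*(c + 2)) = 1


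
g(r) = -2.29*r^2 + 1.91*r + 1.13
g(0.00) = 1.13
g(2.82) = -11.69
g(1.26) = -0.10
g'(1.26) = -3.86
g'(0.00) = 1.91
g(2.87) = -12.25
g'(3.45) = -13.89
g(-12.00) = -351.55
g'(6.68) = -28.68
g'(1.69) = -5.83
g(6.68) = -88.30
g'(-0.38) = 3.65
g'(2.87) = -11.23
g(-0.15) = 0.79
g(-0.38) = 0.07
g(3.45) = -19.54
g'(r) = 1.91 - 4.58*r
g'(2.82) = -11.01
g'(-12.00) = 56.87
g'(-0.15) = 2.60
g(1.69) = -2.18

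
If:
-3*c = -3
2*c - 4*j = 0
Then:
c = 1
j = 1/2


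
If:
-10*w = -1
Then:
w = 1/10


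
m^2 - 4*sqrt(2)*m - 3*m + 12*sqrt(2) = (m - 3)*(m - 4*sqrt(2))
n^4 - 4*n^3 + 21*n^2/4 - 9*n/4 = n*(n - 3/2)^2*(n - 1)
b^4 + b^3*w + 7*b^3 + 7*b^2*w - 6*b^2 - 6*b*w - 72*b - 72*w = (b - 3)*(b + 4)*(b + 6)*(b + w)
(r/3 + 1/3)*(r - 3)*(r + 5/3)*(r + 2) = r^4/3 + 5*r^3/9 - 7*r^2/3 - 53*r/9 - 10/3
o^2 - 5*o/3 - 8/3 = (o - 8/3)*(o + 1)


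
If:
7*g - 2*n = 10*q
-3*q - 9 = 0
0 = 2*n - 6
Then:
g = -24/7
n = 3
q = -3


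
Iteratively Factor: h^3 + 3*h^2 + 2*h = (h + 1)*(h^2 + 2*h) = (h + 1)*(h + 2)*(h)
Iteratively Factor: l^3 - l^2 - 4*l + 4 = (l - 1)*(l^2 - 4) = (l - 2)*(l - 1)*(l + 2)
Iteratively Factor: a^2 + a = (a)*(a + 1)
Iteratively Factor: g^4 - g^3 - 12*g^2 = (g - 4)*(g^3 + 3*g^2) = g*(g - 4)*(g^2 + 3*g) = g^2*(g - 4)*(g + 3)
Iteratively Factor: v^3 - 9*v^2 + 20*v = (v)*(v^2 - 9*v + 20) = v*(v - 5)*(v - 4)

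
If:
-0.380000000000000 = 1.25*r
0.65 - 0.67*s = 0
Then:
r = -0.30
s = 0.97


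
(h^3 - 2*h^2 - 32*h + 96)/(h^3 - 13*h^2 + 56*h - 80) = (h + 6)/(h - 5)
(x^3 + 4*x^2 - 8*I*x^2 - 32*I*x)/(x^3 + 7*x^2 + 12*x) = (x - 8*I)/(x + 3)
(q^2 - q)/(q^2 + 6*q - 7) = q/(q + 7)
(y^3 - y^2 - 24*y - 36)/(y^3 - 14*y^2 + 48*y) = (y^2 + 5*y + 6)/(y*(y - 8))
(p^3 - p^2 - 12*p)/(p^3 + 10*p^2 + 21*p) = (p - 4)/(p + 7)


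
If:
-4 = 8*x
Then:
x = -1/2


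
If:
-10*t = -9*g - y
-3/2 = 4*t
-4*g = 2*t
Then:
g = 3/16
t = -3/8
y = -87/16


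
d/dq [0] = 0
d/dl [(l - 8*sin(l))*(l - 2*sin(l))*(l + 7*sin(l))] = -3*l^2*cos(l) + 3*l^2 - 6*l*sin(l) - 54*l*sin(2*l) + 336*sin(l)^2*cos(l) - 54*sin(l)^2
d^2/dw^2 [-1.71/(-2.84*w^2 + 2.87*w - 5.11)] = (-27.584352*w^2 + 27.875736*w + 1.71*(5.68*w - 2.87)*(11.36*w - 5.74) - 49.632408)/(2.84*w^2 - 2.87*w + 5.11)^3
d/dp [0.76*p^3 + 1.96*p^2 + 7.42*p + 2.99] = 2.28*p^2 + 3.92*p + 7.42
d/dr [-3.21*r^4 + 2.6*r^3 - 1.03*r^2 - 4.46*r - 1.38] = -12.84*r^3 + 7.8*r^2 - 2.06*r - 4.46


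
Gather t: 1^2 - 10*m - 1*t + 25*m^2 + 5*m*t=25*m^2 - 10*m + t*(5*m - 1) + 1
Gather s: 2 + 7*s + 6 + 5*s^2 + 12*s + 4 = 5*s^2 + 19*s + 12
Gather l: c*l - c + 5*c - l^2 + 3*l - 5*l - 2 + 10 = 4*c - l^2 + l*(c - 2) + 8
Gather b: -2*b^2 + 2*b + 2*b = -2*b^2 + 4*b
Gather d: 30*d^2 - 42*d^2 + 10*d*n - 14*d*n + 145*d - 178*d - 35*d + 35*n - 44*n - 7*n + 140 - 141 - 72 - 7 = -12*d^2 + d*(-4*n - 68) - 16*n - 80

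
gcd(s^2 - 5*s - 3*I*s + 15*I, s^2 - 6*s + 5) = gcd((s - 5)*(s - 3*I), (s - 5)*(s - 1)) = s - 5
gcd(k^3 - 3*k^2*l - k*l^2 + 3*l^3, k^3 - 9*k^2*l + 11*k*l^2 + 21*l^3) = k^2 - 2*k*l - 3*l^2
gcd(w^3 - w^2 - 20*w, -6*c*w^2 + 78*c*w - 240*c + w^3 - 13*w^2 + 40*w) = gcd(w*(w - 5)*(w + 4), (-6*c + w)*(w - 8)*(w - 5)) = w - 5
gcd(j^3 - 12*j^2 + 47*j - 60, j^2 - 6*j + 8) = j - 4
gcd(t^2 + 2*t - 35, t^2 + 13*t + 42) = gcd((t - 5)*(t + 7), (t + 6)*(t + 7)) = t + 7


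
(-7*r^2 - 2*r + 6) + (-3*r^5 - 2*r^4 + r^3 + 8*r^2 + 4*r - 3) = -3*r^5 - 2*r^4 + r^3 + r^2 + 2*r + 3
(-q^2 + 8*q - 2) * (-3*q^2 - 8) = 3*q^4 - 24*q^3 + 14*q^2 - 64*q + 16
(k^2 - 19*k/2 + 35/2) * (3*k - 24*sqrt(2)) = 3*k^3 - 24*sqrt(2)*k^2 - 57*k^2/2 + 105*k/2 + 228*sqrt(2)*k - 420*sqrt(2)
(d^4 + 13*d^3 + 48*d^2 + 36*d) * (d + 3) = d^5 + 16*d^4 + 87*d^3 + 180*d^2 + 108*d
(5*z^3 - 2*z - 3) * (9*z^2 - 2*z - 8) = 45*z^5 - 10*z^4 - 58*z^3 - 23*z^2 + 22*z + 24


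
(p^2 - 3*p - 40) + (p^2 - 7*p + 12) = 2*p^2 - 10*p - 28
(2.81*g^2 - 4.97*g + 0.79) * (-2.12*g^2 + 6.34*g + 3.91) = -5.9572*g^4 + 28.3518*g^3 - 22.1975*g^2 - 14.4241*g + 3.0889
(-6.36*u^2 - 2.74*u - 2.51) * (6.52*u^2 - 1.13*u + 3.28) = -41.4672*u^4 - 10.678*u^3 - 34.1298*u^2 - 6.1509*u - 8.2328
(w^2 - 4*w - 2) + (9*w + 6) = w^2 + 5*w + 4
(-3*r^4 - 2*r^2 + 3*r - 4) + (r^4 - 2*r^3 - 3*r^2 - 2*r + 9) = -2*r^4 - 2*r^3 - 5*r^2 + r + 5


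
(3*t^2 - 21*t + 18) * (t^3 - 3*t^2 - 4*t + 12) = 3*t^5 - 30*t^4 + 69*t^3 + 66*t^2 - 324*t + 216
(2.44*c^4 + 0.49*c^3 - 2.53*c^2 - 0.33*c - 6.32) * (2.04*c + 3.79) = 4.9776*c^5 + 10.2472*c^4 - 3.3041*c^3 - 10.2619*c^2 - 14.1435*c - 23.9528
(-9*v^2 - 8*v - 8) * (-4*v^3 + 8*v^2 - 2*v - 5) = 36*v^5 - 40*v^4 - 14*v^3 - 3*v^2 + 56*v + 40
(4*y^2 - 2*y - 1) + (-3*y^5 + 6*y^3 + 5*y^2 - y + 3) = -3*y^5 + 6*y^3 + 9*y^2 - 3*y + 2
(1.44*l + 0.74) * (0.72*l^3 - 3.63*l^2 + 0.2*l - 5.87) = 1.0368*l^4 - 4.6944*l^3 - 2.3982*l^2 - 8.3048*l - 4.3438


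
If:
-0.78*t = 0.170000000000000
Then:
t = -0.22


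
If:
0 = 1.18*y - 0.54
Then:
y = 0.46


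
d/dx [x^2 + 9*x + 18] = 2*x + 9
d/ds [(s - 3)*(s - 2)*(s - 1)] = 3*s^2 - 12*s + 11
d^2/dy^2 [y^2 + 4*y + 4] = 2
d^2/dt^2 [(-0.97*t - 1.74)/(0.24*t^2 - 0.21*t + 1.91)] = (-(0.48*t - 0.21)*(0.96*t - 0.42)*(0.97*t + 1.74) + (1.3968*t + 0.4278)*(0.24*t^2 - 0.21*t + 1.91))/(0.24*t^2 - 0.21*t + 1.91)^3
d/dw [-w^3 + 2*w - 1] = 2 - 3*w^2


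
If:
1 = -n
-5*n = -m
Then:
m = -5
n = -1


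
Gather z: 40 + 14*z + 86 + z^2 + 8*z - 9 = z^2 + 22*z + 117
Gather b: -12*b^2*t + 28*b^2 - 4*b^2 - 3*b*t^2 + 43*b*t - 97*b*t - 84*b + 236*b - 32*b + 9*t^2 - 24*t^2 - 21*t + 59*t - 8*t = b^2*(24 - 12*t) + b*(-3*t^2 - 54*t + 120) - 15*t^2 + 30*t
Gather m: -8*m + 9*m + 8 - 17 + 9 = m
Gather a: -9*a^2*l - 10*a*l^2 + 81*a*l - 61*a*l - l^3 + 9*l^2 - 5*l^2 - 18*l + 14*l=-9*a^2*l + a*(-10*l^2 + 20*l) - l^3 + 4*l^2 - 4*l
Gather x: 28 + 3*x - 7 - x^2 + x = -x^2 + 4*x + 21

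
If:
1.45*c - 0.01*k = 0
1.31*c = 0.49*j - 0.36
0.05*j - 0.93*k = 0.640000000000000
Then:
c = -0.00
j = 0.72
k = -0.65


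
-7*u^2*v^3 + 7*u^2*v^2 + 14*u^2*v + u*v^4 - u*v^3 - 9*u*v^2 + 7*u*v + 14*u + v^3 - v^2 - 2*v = (-7*u + v)*(v - 2)*(v + 1)*(u*v + 1)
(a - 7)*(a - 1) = a^2 - 8*a + 7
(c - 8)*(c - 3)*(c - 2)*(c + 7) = c^4 - 6*c^3 - 45*c^2 + 274*c - 336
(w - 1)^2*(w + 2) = w^3 - 3*w + 2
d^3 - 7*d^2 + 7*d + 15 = (d - 5)*(d - 3)*(d + 1)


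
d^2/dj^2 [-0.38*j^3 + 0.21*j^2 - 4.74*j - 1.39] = 0.42 - 2.28*j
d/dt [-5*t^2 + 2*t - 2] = 2 - 10*t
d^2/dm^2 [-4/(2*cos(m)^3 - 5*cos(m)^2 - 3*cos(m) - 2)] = 32*(2*(10*cos(m) - 3*cos(2*m))^2*sin(m)^2 + (3*cos(m) + 20*cos(2*m) - 9*cos(3*m))*(-2*cos(m)^3 + 5*cos(m)^2 + 3*cos(m) + 2)/2)/(3*cos(m) + 5*cos(2*m) - cos(3*m) + 9)^3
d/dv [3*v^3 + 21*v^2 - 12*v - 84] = 9*v^2 + 42*v - 12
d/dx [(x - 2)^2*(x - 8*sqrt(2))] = (x - 2)*(3*x - 16*sqrt(2) - 2)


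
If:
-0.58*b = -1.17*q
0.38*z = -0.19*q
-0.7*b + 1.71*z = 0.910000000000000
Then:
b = -0.81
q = -0.40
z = 0.20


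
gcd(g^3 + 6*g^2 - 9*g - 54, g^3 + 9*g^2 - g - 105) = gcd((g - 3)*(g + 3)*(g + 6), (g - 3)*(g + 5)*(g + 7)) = g - 3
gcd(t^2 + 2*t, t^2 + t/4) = t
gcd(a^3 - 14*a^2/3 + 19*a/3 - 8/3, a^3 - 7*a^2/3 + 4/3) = a - 1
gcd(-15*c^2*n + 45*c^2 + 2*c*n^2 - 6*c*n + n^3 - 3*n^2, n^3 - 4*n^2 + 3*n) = n - 3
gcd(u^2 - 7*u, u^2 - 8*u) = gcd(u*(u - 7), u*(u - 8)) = u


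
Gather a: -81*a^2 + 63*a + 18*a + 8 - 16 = -81*a^2 + 81*a - 8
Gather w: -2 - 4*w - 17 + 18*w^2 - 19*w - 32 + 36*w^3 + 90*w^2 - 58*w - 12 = 36*w^3 + 108*w^2 - 81*w - 63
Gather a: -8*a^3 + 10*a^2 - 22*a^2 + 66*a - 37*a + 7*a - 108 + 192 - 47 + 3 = -8*a^3 - 12*a^2 + 36*a + 40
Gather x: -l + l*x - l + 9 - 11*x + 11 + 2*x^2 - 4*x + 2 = -2*l + 2*x^2 + x*(l - 15) + 22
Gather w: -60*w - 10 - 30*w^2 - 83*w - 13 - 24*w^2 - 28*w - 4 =-54*w^2 - 171*w - 27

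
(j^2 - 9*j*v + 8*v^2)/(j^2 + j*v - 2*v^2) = (j - 8*v)/(j + 2*v)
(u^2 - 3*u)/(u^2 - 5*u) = (u - 3)/(u - 5)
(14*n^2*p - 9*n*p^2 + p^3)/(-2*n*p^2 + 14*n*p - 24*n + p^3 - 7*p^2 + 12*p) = p*(-7*n + p)/(p^2 - 7*p + 12)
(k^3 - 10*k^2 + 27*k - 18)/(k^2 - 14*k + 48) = (k^2 - 4*k + 3)/(k - 8)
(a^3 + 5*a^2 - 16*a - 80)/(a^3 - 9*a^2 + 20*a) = (a^2 + 9*a + 20)/(a*(a - 5))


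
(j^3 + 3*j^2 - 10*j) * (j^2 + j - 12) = j^5 + 4*j^4 - 19*j^3 - 46*j^2 + 120*j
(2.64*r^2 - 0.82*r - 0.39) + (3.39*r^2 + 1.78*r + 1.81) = 6.03*r^2 + 0.96*r + 1.42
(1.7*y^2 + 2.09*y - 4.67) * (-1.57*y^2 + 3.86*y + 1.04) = -2.669*y^4 + 3.2807*y^3 + 17.1673*y^2 - 15.8526*y - 4.8568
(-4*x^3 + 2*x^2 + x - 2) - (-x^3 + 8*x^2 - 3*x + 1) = -3*x^3 - 6*x^2 + 4*x - 3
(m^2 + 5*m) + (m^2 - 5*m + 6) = 2*m^2 + 6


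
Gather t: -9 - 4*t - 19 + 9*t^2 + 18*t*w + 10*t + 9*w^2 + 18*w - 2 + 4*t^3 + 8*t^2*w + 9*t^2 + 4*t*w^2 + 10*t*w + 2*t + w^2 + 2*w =4*t^3 + t^2*(8*w + 18) + t*(4*w^2 + 28*w + 8) + 10*w^2 + 20*w - 30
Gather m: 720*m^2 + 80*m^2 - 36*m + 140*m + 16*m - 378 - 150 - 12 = 800*m^2 + 120*m - 540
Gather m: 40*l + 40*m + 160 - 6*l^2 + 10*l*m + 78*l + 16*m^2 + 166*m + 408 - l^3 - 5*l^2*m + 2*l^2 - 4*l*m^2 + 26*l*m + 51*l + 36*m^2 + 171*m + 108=-l^3 - 4*l^2 + 169*l + m^2*(52 - 4*l) + m*(-5*l^2 + 36*l + 377) + 676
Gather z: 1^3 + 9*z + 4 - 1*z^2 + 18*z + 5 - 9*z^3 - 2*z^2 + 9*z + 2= -9*z^3 - 3*z^2 + 36*z + 12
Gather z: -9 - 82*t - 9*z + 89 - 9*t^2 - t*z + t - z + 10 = -9*t^2 - 81*t + z*(-t - 10) + 90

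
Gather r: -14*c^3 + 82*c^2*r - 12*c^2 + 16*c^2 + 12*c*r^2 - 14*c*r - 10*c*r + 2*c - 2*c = -14*c^3 + 4*c^2 + 12*c*r^2 + r*(82*c^2 - 24*c)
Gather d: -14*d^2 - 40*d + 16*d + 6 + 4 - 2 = -14*d^2 - 24*d + 8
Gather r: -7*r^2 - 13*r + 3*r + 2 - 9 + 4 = -7*r^2 - 10*r - 3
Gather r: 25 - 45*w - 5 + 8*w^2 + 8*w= 8*w^2 - 37*w + 20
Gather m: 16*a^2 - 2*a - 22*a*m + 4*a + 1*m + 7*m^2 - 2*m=16*a^2 + 2*a + 7*m^2 + m*(-22*a - 1)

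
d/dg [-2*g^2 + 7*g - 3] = 7 - 4*g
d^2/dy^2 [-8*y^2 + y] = -16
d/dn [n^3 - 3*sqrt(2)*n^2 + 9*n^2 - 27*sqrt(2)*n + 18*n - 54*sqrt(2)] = 3*n^2 - 6*sqrt(2)*n + 18*n - 27*sqrt(2) + 18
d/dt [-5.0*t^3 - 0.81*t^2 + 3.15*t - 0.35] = -15.0*t^2 - 1.62*t + 3.15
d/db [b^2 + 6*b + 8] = 2*b + 6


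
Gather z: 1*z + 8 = z + 8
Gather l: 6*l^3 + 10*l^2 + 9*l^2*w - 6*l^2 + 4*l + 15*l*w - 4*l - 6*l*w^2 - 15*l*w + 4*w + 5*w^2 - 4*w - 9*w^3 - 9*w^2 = 6*l^3 + l^2*(9*w + 4) - 6*l*w^2 - 9*w^3 - 4*w^2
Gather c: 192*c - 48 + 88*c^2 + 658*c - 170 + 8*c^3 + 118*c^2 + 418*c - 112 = 8*c^3 + 206*c^2 + 1268*c - 330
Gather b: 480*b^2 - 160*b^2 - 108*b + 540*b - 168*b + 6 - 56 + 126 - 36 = 320*b^2 + 264*b + 40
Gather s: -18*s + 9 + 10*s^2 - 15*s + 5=10*s^2 - 33*s + 14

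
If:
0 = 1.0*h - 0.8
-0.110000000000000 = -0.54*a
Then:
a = 0.20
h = 0.80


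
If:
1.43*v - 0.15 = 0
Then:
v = 0.10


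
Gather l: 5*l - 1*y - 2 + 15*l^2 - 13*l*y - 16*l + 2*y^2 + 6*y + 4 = 15*l^2 + l*(-13*y - 11) + 2*y^2 + 5*y + 2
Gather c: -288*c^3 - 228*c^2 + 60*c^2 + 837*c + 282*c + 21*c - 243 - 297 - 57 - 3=-288*c^3 - 168*c^2 + 1140*c - 600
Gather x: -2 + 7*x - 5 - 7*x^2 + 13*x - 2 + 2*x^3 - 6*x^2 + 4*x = 2*x^3 - 13*x^2 + 24*x - 9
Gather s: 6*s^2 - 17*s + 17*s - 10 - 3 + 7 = 6*s^2 - 6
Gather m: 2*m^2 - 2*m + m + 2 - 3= 2*m^2 - m - 1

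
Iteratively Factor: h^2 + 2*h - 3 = (h - 1)*(h + 3)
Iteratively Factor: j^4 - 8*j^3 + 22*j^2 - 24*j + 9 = (j - 3)*(j^3 - 5*j^2 + 7*j - 3) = (j - 3)*(j - 1)*(j^2 - 4*j + 3) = (j - 3)*(j - 1)^2*(j - 3)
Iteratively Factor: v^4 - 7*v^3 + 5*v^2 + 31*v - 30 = (v + 2)*(v^3 - 9*v^2 + 23*v - 15) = (v - 3)*(v + 2)*(v^2 - 6*v + 5) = (v - 5)*(v - 3)*(v + 2)*(v - 1)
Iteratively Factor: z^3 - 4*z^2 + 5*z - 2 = (z - 1)*(z^2 - 3*z + 2) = (z - 1)^2*(z - 2)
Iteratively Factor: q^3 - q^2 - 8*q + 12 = (q - 2)*(q^2 + q - 6) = (q - 2)*(q + 3)*(q - 2)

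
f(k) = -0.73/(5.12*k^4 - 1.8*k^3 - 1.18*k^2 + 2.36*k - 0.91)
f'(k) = -0.73*(-20.48*k^3 + 5.4*k^2 + 2.36*k - 2.36)/(5.12*k^4 - 1.8*k^3 - 1.18*k^2 + 2.36*k - 0.91)^2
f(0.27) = 1.99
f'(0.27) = 9.39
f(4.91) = -0.00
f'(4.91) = 0.00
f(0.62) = -1.71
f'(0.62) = 14.81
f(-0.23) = 0.49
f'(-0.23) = 0.79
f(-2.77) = -0.00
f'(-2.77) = -0.00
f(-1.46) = -0.03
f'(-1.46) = -0.10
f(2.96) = -0.00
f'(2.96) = 0.00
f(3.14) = -0.00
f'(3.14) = 0.00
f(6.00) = -0.00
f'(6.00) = 0.00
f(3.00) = -0.00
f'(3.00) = 0.00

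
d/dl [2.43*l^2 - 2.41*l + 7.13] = 4.86*l - 2.41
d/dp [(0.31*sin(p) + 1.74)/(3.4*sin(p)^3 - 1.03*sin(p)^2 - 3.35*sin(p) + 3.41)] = (-2.108*sin(p)^3 - 17.4287*sin(p)^2 + 3.5844*sin(p) + 6.8861)*cos(p)/(11.56*sin(p)^6 - 7.004*sin(p)^5 - 21.7191*sin(p)^4 + 30.089*sin(p)^3 + 4.1979*sin(p)^2 - 22.847*sin(p) + 11.6281)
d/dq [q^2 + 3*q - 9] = 2*q + 3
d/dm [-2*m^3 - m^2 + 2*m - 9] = -6*m^2 - 2*m + 2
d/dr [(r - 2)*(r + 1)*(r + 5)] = 3*r^2 + 8*r - 7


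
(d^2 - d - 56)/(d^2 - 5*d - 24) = (d + 7)/(d + 3)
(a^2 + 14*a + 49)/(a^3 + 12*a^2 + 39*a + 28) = (a + 7)/(a^2 + 5*a + 4)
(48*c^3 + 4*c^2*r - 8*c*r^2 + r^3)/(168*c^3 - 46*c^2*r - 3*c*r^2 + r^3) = (2*c + r)/(7*c + r)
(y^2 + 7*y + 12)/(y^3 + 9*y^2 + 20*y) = (y + 3)/(y*(y + 5))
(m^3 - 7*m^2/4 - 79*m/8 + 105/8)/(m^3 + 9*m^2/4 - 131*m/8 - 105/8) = (4*m^2 + 7*m - 15)/(4*m^2 + 23*m + 15)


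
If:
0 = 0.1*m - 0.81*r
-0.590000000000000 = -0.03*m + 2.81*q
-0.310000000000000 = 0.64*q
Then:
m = -25.70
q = -0.48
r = -3.17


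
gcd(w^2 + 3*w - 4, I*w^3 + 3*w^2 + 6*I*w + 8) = 1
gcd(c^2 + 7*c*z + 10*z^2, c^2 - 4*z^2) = c + 2*z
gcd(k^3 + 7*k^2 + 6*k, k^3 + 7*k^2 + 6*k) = k^3 + 7*k^2 + 6*k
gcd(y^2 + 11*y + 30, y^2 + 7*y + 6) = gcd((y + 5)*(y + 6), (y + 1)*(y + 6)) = y + 6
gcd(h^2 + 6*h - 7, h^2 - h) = h - 1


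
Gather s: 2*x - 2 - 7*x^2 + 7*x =-7*x^2 + 9*x - 2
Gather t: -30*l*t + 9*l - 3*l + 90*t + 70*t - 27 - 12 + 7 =6*l + t*(160 - 30*l) - 32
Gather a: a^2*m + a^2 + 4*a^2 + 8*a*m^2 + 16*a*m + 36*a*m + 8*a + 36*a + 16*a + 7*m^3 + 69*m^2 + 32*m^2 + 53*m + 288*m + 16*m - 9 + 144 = a^2*(m + 5) + a*(8*m^2 + 52*m + 60) + 7*m^3 + 101*m^2 + 357*m + 135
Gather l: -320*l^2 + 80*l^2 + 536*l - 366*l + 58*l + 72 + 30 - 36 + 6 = -240*l^2 + 228*l + 72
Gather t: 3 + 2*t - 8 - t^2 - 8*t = -t^2 - 6*t - 5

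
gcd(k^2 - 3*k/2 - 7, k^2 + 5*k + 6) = k + 2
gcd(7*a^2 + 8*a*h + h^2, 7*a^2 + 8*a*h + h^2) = 7*a^2 + 8*a*h + h^2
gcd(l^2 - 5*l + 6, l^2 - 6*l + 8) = l - 2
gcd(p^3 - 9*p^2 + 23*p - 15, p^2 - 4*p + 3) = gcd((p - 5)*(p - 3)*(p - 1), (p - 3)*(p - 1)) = p^2 - 4*p + 3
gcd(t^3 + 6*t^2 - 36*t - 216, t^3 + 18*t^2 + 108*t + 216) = t^2 + 12*t + 36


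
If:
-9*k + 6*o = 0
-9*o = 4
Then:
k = -8/27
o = -4/9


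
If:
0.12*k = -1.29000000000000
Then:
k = -10.75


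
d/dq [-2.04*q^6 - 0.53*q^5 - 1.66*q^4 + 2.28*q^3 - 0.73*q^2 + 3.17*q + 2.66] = -12.24*q^5 - 2.65*q^4 - 6.64*q^3 + 6.84*q^2 - 1.46*q + 3.17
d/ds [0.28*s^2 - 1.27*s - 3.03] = 0.56*s - 1.27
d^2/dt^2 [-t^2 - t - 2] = -2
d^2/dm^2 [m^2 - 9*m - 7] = 2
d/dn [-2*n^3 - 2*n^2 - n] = -6*n^2 - 4*n - 1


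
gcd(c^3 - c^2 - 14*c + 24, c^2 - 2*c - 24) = c + 4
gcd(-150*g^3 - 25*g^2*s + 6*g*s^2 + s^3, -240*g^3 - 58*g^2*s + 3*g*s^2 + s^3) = 30*g^2 + 11*g*s + s^2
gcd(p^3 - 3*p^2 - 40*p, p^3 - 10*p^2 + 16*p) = p^2 - 8*p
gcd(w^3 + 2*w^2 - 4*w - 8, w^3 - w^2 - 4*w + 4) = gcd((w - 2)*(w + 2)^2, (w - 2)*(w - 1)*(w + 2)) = w^2 - 4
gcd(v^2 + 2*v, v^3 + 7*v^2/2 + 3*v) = v^2 + 2*v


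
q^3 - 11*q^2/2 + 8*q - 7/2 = (q - 7/2)*(q - 1)^2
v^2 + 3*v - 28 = (v - 4)*(v + 7)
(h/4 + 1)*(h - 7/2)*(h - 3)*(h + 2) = h^4/4 - h^3/8 - 41*h^2/8 + 11*h/4 + 21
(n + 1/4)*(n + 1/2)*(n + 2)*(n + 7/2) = n^4 + 25*n^3/4 + 45*n^2/4 + 95*n/16 + 7/8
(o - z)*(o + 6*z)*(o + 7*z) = o^3 + 12*o^2*z + 29*o*z^2 - 42*z^3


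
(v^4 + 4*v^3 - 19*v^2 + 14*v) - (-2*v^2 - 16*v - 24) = v^4 + 4*v^3 - 17*v^2 + 30*v + 24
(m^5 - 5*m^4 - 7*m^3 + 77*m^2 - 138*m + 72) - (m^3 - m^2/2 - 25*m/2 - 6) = m^5 - 5*m^4 - 8*m^3 + 155*m^2/2 - 251*m/2 + 78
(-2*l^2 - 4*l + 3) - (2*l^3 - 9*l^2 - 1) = -2*l^3 + 7*l^2 - 4*l + 4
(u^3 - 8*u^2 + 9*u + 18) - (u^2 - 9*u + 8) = u^3 - 9*u^2 + 18*u + 10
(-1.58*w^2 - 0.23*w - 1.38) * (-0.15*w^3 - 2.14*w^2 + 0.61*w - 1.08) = 0.237*w^5 + 3.4157*w^4 - 0.2646*w^3 + 4.5193*w^2 - 0.5934*w + 1.4904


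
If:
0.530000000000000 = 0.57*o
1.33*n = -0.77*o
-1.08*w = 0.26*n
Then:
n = -0.54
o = 0.93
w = 0.13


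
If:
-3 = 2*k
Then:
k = -3/2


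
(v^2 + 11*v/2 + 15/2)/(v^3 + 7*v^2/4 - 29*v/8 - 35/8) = 4*(v + 3)/(4*v^2 - 3*v - 7)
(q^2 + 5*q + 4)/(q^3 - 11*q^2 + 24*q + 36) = (q + 4)/(q^2 - 12*q + 36)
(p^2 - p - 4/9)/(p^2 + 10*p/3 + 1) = (p - 4/3)/(p + 3)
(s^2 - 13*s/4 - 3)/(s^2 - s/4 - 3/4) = (s - 4)/(s - 1)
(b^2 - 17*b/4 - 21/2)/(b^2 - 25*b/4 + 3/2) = (4*b + 7)/(4*b - 1)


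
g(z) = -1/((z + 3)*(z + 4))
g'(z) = 1/((z + 3)*(z + 4)^2) + 1/((z + 3)^2*(z + 4)) = (2*z + 7)/((z + 3)^2*(z + 4)^2)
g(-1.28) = -0.21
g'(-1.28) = 0.20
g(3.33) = -0.02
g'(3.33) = 0.01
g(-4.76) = -0.75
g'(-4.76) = -1.41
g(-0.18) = -0.09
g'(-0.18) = 0.06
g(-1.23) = -0.20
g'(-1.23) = 0.19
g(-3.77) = 5.65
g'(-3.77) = -17.22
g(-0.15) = -0.09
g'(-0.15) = 0.06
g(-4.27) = -2.92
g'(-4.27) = -13.10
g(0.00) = -0.08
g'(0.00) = 0.05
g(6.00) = -0.01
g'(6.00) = 0.00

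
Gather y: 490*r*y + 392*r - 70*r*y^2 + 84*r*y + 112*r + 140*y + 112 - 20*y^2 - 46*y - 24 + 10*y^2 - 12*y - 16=504*r + y^2*(-70*r - 10) + y*(574*r + 82) + 72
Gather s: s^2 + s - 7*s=s^2 - 6*s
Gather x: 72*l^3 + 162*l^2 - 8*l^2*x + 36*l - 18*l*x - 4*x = 72*l^3 + 162*l^2 + 36*l + x*(-8*l^2 - 18*l - 4)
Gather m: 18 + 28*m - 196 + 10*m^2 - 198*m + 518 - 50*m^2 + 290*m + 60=-40*m^2 + 120*m + 400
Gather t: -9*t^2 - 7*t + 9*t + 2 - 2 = -9*t^2 + 2*t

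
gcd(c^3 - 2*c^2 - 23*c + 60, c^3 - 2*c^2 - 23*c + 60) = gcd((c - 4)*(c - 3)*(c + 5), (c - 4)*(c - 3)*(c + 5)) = c^3 - 2*c^2 - 23*c + 60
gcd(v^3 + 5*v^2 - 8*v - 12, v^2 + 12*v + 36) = v + 6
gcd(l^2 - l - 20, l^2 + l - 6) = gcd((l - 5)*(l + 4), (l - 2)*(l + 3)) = 1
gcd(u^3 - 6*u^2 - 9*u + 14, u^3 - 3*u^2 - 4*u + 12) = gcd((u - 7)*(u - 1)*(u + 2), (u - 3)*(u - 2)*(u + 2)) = u + 2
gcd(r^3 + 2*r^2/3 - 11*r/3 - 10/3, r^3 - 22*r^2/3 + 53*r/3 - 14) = r - 2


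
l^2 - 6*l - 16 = (l - 8)*(l + 2)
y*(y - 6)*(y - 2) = y^3 - 8*y^2 + 12*y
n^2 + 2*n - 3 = (n - 1)*(n + 3)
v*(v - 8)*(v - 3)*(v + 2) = v^4 - 9*v^3 + 2*v^2 + 48*v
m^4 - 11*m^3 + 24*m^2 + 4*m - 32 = (m - 8)*(m - 2)^2*(m + 1)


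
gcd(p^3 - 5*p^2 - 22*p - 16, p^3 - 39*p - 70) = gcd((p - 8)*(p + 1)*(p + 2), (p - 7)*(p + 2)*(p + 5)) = p + 2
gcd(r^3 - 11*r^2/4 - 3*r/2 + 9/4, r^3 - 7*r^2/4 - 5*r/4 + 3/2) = r^2 + r/4 - 3/4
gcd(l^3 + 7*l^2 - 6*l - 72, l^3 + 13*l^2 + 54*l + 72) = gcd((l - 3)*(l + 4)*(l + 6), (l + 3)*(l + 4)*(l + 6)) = l^2 + 10*l + 24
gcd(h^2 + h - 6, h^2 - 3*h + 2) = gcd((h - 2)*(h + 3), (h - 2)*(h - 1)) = h - 2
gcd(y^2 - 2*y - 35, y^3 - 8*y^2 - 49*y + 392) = y - 7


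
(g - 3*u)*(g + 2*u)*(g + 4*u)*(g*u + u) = g^4*u + 3*g^3*u^2 + g^3*u - 10*g^2*u^3 + 3*g^2*u^2 - 24*g*u^4 - 10*g*u^3 - 24*u^4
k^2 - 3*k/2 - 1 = (k - 2)*(k + 1/2)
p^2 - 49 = (p - 7)*(p + 7)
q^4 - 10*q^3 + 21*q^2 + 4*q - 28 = (q - 7)*(q - 2)^2*(q + 1)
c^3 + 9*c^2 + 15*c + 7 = (c + 1)^2*(c + 7)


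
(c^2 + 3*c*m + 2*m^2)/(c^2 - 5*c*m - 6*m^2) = (c + 2*m)/(c - 6*m)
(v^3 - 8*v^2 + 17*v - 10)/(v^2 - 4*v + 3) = (v^2 - 7*v + 10)/(v - 3)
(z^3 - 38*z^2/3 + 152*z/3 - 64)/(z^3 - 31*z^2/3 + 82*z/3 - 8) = (3*z - 8)/(3*z - 1)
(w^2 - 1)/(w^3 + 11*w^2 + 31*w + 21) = (w - 1)/(w^2 + 10*w + 21)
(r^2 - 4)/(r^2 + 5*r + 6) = (r - 2)/(r + 3)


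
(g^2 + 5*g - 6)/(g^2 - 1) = (g + 6)/(g + 1)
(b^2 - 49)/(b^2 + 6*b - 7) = (b - 7)/(b - 1)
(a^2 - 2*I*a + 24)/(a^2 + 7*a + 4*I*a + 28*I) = (a - 6*I)/(a + 7)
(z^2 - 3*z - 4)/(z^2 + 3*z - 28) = (z + 1)/(z + 7)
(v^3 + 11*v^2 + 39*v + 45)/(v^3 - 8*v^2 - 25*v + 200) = (v^2 + 6*v + 9)/(v^2 - 13*v + 40)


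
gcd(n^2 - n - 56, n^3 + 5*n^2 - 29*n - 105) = n + 7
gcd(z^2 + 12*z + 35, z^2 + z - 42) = z + 7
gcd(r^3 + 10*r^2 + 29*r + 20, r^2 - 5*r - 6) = r + 1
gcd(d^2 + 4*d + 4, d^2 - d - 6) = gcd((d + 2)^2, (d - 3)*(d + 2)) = d + 2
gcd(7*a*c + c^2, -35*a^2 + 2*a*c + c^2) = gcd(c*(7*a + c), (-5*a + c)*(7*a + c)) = 7*a + c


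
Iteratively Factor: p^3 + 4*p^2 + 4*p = (p + 2)*(p^2 + 2*p) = (p + 2)^2*(p)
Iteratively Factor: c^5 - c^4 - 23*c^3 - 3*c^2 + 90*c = (c - 5)*(c^4 + 4*c^3 - 3*c^2 - 18*c) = (c - 5)*(c + 3)*(c^3 + c^2 - 6*c) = c*(c - 5)*(c + 3)*(c^2 + c - 6) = c*(c - 5)*(c + 3)^2*(c - 2)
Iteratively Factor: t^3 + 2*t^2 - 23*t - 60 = (t + 4)*(t^2 - 2*t - 15) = (t - 5)*(t + 4)*(t + 3)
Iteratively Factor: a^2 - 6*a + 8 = (a - 4)*(a - 2)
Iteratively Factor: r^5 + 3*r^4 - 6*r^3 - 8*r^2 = (r + 4)*(r^4 - r^3 - 2*r^2) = (r + 1)*(r + 4)*(r^3 - 2*r^2) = r*(r + 1)*(r + 4)*(r^2 - 2*r) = r^2*(r + 1)*(r + 4)*(r - 2)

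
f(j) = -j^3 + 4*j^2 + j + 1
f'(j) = -3*j^2 + 8*j + 1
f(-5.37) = 265.83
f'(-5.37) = -128.47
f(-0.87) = 3.82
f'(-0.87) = -8.23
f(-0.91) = 4.16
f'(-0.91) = -8.76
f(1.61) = 8.81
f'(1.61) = 6.10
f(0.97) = 4.82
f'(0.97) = 5.94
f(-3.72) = 104.11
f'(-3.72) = -70.28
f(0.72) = 3.42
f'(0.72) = 5.20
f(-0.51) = 1.66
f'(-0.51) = -3.86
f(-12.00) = 2293.00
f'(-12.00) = -527.00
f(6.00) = -65.00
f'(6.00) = -59.00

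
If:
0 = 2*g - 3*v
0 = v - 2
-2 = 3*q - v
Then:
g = 3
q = 0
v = 2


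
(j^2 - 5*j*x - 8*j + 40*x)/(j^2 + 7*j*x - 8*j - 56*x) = (j - 5*x)/(j + 7*x)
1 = 1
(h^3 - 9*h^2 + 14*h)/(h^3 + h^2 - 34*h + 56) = h*(h - 7)/(h^2 + 3*h - 28)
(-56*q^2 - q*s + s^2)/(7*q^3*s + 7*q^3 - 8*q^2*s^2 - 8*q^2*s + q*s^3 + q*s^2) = (-56*q^2 - q*s + s^2)/(q*(7*q^2*s + 7*q^2 - 8*q*s^2 - 8*q*s + s^3 + s^2))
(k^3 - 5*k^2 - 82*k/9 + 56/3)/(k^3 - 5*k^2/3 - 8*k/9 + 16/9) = (3*k^2 - 11*k - 42)/(3*k^2 - k - 4)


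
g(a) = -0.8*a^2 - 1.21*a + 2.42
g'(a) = -1.6*a - 1.21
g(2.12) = -3.74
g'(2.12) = -4.60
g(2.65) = -6.40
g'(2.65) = -5.45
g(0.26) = 2.05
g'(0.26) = -1.63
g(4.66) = -20.59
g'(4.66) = -8.67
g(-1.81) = 1.99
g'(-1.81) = 1.69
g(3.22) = -9.77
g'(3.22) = -6.36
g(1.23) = -0.28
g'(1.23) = -3.18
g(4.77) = -21.55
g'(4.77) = -8.84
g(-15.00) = -159.43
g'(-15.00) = 22.79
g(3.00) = -8.41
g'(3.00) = -6.01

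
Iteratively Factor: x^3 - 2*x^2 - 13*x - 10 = (x - 5)*(x^2 + 3*x + 2) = (x - 5)*(x + 1)*(x + 2)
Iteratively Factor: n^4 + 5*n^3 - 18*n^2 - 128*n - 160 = (n + 2)*(n^3 + 3*n^2 - 24*n - 80) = (n + 2)*(n + 4)*(n^2 - n - 20) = (n + 2)*(n + 4)^2*(n - 5)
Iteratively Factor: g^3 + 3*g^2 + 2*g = (g + 1)*(g^2 + 2*g) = g*(g + 1)*(g + 2)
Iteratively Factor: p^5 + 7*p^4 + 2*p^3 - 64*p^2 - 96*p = (p - 3)*(p^4 + 10*p^3 + 32*p^2 + 32*p) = (p - 3)*(p + 2)*(p^3 + 8*p^2 + 16*p) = p*(p - 3)*(p + 2)*(p^2 + 8*p + 16) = p*(p - 3)*(p + 2)*(p + 4)*(p + 4)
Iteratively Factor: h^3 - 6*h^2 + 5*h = (h - 1)*(h^2 - 5*h) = h*(h - 1)*(h - 5)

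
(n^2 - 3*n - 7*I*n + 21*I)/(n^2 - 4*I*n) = (n^2 - 3*n - 7*I*n + 21*I)/(n*(n - 4*I))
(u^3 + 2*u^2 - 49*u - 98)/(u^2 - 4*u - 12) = (u^2 - 49)/(u - 6)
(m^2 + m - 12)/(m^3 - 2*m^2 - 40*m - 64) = (m - 3)/(m^2 - 6*m - 16)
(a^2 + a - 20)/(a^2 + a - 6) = (a^2 + a - 20)/(a^2 + a - 6)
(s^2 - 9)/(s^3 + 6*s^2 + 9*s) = (s - 3)/(s*(s + 3))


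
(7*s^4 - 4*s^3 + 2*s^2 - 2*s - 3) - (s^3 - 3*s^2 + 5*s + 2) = 7*s^4 - 5*s^3 + 5*s^2 - 7*s - 5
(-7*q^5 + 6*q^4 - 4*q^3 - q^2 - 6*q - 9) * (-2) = 14*q^5 - 12*q^4 + 8*q^3 + 2*q^2 + 12*q + 18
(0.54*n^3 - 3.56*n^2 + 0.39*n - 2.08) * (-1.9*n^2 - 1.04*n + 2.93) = -1.026*n^5 + 6.2024*n^4 + 4.5436*n^3 - 6.8844*n^2 + 3.3059*n - 6.0944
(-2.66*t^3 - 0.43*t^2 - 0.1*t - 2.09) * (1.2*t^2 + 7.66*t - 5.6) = -3.192*t^5 - 20.8916*t^4 + 11.4822*t^3 - 0.866*t^2 - 15.4494*t + 11.704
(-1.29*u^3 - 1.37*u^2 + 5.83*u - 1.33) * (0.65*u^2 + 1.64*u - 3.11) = -0.8385*u^5 - 3.0061*u^4 + 5.5546*u^3 + 12.9574*u^2 - 20.3125*u + 4.1363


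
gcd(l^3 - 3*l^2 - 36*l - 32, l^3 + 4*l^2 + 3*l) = l + 1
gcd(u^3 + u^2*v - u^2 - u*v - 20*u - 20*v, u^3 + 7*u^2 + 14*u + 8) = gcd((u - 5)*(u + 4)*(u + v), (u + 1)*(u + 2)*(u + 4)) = u + 4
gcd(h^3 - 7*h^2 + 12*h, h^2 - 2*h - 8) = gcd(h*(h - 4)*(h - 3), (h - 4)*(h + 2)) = h - 4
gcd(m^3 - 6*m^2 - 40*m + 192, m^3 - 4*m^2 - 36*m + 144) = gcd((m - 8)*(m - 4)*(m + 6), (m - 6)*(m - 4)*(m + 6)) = m^2 + 2*m - 24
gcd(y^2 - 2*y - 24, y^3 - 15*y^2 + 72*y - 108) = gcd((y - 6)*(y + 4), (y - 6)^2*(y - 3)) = y - 6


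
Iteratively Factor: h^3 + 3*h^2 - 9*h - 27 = (h + 3)*(h^2 - 9) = (h - 3)*(h + 3)*(h + 3)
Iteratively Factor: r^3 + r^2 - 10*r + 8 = (r - 2)*(r^2 + 3*r - 4) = (r - 2)*(r + 4)*(r - 1)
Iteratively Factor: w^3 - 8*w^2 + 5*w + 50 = (w - 5)*(w^2 - 3*w - 10) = (w - 5)*(w + 2)*(w - 5)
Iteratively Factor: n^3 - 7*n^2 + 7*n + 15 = (n - 3)*(n^2 - 4*n - 5) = (n - 5)*(n - 3)*(n + 1)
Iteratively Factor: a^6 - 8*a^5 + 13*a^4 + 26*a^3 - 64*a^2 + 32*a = (a - 1)*(a^5 - 7*a^4 + 6*a^3 + 32*a^2 - 32*a) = (a - 4)*(a - 1)*(a^4 - 3*a^3 - 6*a^2 + 8*a) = (a - 4)*(a - 1)*(a + 2)*(a^3 - 5*a^2 + 4*a) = (a - 4)^2*(a - 1)*(a + 2)*(a^2 - a) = (a - 4)^2*(a - 1)^2*(a + 2)*(a)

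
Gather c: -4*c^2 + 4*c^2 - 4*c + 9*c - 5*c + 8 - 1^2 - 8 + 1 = 0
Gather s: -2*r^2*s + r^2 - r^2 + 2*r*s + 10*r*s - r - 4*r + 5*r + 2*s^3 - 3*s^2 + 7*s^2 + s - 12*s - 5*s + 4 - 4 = 2*s^3 + 4*s^2 + s*(-2*r^2 + 12*r - 16)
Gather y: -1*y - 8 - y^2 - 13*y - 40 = -y^2 - 14*y - 48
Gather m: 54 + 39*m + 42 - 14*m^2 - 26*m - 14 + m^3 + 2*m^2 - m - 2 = m^3 - 12*m^2 + 12*m + 80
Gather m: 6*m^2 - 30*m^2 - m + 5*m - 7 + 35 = -24*m^2 + 4*m + 28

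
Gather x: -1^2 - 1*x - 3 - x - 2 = -2*x - 6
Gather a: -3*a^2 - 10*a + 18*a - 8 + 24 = -3*a^2 + 8*a + 16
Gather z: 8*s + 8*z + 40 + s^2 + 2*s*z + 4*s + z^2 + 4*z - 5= s^2 + 12*s + z^2 + z*(2*s + 12) + 35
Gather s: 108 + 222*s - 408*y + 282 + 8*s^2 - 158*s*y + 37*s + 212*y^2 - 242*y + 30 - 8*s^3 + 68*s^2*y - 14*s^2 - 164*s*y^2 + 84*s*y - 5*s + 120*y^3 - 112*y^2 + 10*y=-8*s^3 + s^2*(68*y - 6) + s*(-164*y^2 - 74*y + 254) + 120*y^3 + 100*y^2 - 640*y + 420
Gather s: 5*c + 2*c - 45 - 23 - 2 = 7*c - 70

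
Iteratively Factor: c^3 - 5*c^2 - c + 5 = (c + 1)*(c^2 - 6*c + 5) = (c - 1)*(c + 1)*(c - 5)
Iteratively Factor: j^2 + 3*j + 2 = (j + 2)*(j + 1)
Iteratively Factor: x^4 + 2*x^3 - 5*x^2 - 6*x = (x - 2)*(x^3 + 4*x^2 + 3*x) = (x - 2)*(x + 1)*(x^2 + 3*x) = (x - 2)*(x + 1)*(x + 3)*(x)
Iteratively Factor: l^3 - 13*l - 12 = (l + 3)*(l^2 - 3*l - 4) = (l - 4)*(l + 3)*(l + 1)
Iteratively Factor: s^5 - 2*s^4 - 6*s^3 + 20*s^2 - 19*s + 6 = (s - 1)*(s^4 - s^3 - 7*s^2 + 13*s - 6) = (s - 1)^2*(s^3 - 7*s + 6) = (s - 1)^2*(s + 3)*(s^2 - 3*s + 2) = (s - 1)^3*(s + 3)*(s - 2)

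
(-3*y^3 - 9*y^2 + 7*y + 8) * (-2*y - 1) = 6*y^4 + 21*y^3 - 5*y^2 - 23*y - 8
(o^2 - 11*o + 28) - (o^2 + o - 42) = 70 - 12*o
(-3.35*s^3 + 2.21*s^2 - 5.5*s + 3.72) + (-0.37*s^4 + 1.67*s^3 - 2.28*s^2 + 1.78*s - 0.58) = -0.37*s^4 - 1.68*s^3 - 0.0699999999999998*s^2 - 3.72*s + 3.14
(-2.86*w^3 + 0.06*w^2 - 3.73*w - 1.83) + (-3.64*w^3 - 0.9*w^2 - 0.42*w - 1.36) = -6.5*w^3 - 0.84*w^2 - 4.15*w - 3.19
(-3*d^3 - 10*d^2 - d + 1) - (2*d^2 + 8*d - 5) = -3*d^3 - 12*d^2 - 9*d + 6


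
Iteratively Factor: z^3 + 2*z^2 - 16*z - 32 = (z + 2)*(z^2 - 16) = (z + 2)*(z + 4)*(z - 4)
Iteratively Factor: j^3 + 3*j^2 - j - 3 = (j + 1)*(j^2 + 2*j - 3) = (j + 1)*(j + 3)*(j - 1)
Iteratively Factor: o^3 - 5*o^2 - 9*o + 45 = (o - 5)*(o^2 - 9) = (o - 5)*(o + 3)*(o - 3)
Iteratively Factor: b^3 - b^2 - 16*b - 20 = (b + 2)*(b^2 - 3*b - 10) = (b + 2)^2*(b - 5)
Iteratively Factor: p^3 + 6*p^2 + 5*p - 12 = (p + 3)*(p^2 + 3*p - 4) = (p + 3)*(p + 4)*(p - 1)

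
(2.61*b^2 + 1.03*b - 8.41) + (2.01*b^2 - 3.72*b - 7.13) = 4.62*b^2 - 2.69*b - 15.54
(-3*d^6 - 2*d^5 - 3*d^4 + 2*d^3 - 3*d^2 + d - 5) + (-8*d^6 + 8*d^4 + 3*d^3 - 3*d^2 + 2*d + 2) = -11*d^6 - 2*d^5 + 5*d^4 + 5*d^3 - 6*d^2 + 3*d - 3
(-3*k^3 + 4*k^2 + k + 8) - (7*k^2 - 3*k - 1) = -3*k^3 - 3*k^2 + 4*k + 9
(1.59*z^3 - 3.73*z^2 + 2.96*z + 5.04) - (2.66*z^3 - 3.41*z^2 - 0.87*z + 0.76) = -1.07*z^3 - 0.32*z^2 + 3.83*z + 4.28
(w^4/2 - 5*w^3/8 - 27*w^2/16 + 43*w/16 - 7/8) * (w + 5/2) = w^5/2 + 5*w^4/8 - 13*w^3/4 - 49*w^2/32 + 187*w/32 - 35/16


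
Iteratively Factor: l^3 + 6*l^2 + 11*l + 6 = (l + 2)*(l^2 + 4*l + 3) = (l + 2)*(l + 3)*(l + 1)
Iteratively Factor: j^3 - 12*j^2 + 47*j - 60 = (j - 5)*(j^2 - 7*j + 12) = (j - 5)*(j - 4)*(j - 3)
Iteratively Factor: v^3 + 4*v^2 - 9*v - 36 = (v + 4)*(v^2 - 9) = (v + 3)*(v + 4)*(v - 3)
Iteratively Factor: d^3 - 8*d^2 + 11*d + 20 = (d + 1)*(d^2 - 9*d + 20) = (d - 4)*(d + 1)*(d - 5)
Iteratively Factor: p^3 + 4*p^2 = (p + 4)*(p^2) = p*(p + 4)*(p)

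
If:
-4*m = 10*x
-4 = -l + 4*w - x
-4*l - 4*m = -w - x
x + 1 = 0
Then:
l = -49/15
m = 5/2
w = -31/15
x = -1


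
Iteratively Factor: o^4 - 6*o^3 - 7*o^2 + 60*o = (o + 3)*(o^3 - 9*o^2 + 20*o) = o*(o + 3)*(o^2 - 9*o + 20) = o*(o - 4)*(o + 3)*(o - 5)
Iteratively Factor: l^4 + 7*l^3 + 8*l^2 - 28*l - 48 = (l - 2)*(l^3 + 9*l^2 + 26*l + 24) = (l - 2)*(l + 3)*(l^2 + 6*l + 8) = (l - 2)*(l + 2)*(l + 3)*(l + 4)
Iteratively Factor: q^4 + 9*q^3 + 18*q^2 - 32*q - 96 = (q + 4)*(q^3 + 5*q^2 - 2*q - 24) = (q - 2)*(q + 4)*(q^2 + 7*q + 12) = (q - 2)*(q + 3)*(q + 4)*(q + 4)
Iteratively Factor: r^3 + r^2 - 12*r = (r + 4)*(r^2 - 3*r) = r*(r + 4)*(r - 3)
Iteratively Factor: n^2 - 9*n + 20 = (n - 4)*(n - 5)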